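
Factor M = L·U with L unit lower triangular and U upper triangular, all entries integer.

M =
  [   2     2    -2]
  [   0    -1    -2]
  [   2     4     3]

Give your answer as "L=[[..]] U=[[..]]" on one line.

  r1 -= 0·r0 → [0,-1,-2]
  r2 -= 1·r0 → [0,2,5]
  r2 -= -2·r1 → [0,0,1]

L=[[1,0,0],[0,1,0],[1,-2,1]] U=[[2,2,-2],[0,-1,-2],[0,0,1]]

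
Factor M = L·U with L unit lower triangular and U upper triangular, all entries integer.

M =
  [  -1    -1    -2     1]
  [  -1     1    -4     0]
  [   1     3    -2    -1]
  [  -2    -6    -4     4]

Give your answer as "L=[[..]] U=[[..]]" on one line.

L=[[1,0,0,0],[1,1,0,0],[-1,1,1,0],[2,-2,2,1]] U=[[-1,-1,-2,1],[0,2,-2,-1],[0,0,-2,1],[0,0,0,-2]]

  R1 -= 1·R0 → [0,2,-2,-1]
  R2 -= -1·R0 → [0,2,-4,0]
  R3 -= 2·R0 → [0,-4,0,2]
  R2 -= 1·R1 → [0,0,-2,1]
  R3 -= -2·R1 → [0,0,-4,0]
  R3 -= 2·R2 → [0,0,0,-2]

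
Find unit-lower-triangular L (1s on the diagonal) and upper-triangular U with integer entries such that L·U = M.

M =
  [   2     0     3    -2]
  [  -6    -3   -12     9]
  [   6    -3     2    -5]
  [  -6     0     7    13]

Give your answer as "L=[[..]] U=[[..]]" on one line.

  r1 -= -3·r0 → [0,-3,-3,3]
  r2 -= 3·r0 → [0,-3,-7,1]
  r3 -= -3·r0 → [0,0,16,7]
  r2 -= 1·r1 → [0,0,-4,-2]
  r3 -= 0·r1 → [0,0,16,7]
  r3 -= -4·r2 → [0,0,0,-1]

L=[[1,0,0,0],[-3,1,0,0],[3,1,1,0],[-3,0,-4,1]] U=[[2,0,3,-2],[0,-3,-3,3],[0,0,-4,-2],[0,0,0,-1]]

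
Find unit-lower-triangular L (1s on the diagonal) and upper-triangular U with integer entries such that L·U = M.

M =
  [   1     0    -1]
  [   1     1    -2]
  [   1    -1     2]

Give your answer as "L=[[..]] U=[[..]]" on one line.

  R1 -= 1·R0 → [0,1,-1]
  R2 -= 1·R0 → [0,-1,3]
  R2 -= -1·R1 → [0,0,2]

L=[[1,0,0],[1,1,0],[1,-1,1]] U=[[1,0,-1],[0,1,-1],[0,0,2]]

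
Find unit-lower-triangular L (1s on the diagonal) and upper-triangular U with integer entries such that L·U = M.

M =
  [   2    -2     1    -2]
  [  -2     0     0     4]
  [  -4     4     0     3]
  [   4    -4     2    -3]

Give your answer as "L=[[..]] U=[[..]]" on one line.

L=[[1,0,0,0],[-1,1,0,0],[-2,0,1,0],[2,0,0,1]] U=[[2,-2,1,-2],[0,-2,1,2],[0,0,2,-1],[0,0,0,1]]

  R1 -= -1·R0 → [0,-2,1,2]
  R2 -= -2·R0 → [0,0,2,-1]
  R3 -= 2·R0 → [0,0,0,1]
  R2 -= 0·R1 → [0,0,2,-1]
  R3 -= 0·R1 → [0,0,0,1]
  R3 -= 0·R2 → [0,0,0,1]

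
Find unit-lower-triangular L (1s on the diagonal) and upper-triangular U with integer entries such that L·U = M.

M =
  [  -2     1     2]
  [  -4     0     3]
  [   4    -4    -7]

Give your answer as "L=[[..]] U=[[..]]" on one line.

L=[[1,0,0],[2,1,0],[-2,1,1]] U=[[-2,1,2],[0,-2,-1],[0,0,-2]]

  R1 -= 2·R0 → [0,-2,-1]
  R2 -= -2·R0 → [0,-2,-3]
  R2 -= 1·R1 → [0,0,-2]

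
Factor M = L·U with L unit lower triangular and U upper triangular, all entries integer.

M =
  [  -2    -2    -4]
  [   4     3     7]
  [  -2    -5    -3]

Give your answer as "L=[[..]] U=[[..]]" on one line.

L=[[1,0,0],[-2,1,0],[1,3,1]] U=[[-2,-2,-4],[0,-1,-1],[0,0,4]]

  r1 -= -2·r0 → [0,-1,-1]
  r2 -= 1·r0 → [0,-3,1]
  r2 -= 3·r1 → [0,0,4]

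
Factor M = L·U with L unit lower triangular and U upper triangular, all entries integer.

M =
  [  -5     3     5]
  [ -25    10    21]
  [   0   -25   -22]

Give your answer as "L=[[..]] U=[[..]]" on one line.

L=[[1,0,0],[5,1,0],[0,5,1]] U=[[-5,3,5],[0,-5,-4],[0,0,-2]]

  row1 -= 5·row0 → [0,-5,-4]
  row2 -= 0·row0 → [0,-25,-22]
  row2 -= 5·row1 → [0,0,-2]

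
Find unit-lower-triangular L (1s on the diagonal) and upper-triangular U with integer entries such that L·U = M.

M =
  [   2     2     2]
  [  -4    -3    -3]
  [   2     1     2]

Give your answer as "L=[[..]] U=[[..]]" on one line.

  row1 -= -2·row0 → [0,1,1]
  row2 -= 1·row0 → [0,-1,0]
  row2 -= -1·row1 → [0,0,1]

L=[[1,0,0],[-2,1,0],[1,-1,1]] U=[[2,2,2],[0,1,1],[0,0,1]]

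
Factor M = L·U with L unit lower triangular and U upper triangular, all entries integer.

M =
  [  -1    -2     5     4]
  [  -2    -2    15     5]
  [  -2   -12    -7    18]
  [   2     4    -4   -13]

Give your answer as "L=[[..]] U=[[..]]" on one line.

L=[[1,0,0,0],[2,1,0,0],[2,-4,1,0],[-2,0,2,1]] U=[[-1,-2,5,4],[0,2,5,-3],[0,0,3,-2],[0,0,0,-1]]

  R1 -= 2·R0 → [0,2,5,-3]
  R2 -= 2·R0 → [0,-8,-17,10]
  R3 -= -2·R0 → [0,0,6,-5]
  R2 -= -4·R1 → [0,0,3,-2]
  R3 -= 0·R1 → [0,0,6,-5]
  R3 -= 2·R2 → [0,0,0,-1]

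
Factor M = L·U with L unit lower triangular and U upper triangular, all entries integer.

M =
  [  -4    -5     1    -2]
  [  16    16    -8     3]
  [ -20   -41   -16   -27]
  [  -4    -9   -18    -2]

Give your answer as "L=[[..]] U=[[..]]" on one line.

L=[[1,0,0,0],[-4,1,0,0],[5,4,1,0],[1,1,3,1]] U=[[-4,-5,1,-2],[0,-4,-4,-5],[0,0,-5,3],[0,0,0,-4]]

  r1 -= -4·r0 → [0,-4,-4,-5]
  r2 -= 5·r0 → [0,-16,-21,-17]
  r3 -= 1·r0 → [0,-4,-19,0]
  r2 -= 4·r1 → [0,0,-5,3]
  r3 -= 1·r1 → [0,0,-15,5]
  r3 -= 3·r2 → [0,0,0,-4]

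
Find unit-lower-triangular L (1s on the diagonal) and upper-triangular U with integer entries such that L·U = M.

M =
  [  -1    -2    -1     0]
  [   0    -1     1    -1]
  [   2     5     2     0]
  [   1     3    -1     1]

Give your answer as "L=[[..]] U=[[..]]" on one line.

  row1 -= 0·row0 → [0,-1,1,-1]
  row2 -= -2·row0 → [0,1,0,0]
  row3 -= -1·row0 → [0,1,-2,1]
  row2 -= -1·row1 → [0,0,1,-1]
  row3 -= -1·row1 → [0,0,-1,0]
  row3 -= -1·row2 → [0,0,0,-1]

L=[[1,0,0,0],[0,1,0,0],[-2,-1,1,0],[-1,-1,-1,1]] U=[[-1,-2,-1,0],[0,-1,1,-1],[0,0,1,-1],[0,0,0,-1]]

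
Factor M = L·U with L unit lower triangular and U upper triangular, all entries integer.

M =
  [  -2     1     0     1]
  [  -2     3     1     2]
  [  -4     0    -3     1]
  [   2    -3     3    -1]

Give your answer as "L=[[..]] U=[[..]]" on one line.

L=[[1,0,0,0],[1,1,0,0],[2,-1,1,0],[-1,-1,-2,1]] U=[[-2,1,0,1],[0,2,1,1],[0,0,-2,0],[0,0,0,1]]

  r1 -= 1·r0 → [0,2,1,1]
  r2 -= 2·r0 → [0,-2,-3,-1]
  r3 -= -1·r0 → [0,-2,3,0]
  r2 -= -1·r1 → [0,0,-2,0]
  r3 -= -1·r1 → [0,0,4,1]
  r3 -= -2·r2 → [0,0,0,1]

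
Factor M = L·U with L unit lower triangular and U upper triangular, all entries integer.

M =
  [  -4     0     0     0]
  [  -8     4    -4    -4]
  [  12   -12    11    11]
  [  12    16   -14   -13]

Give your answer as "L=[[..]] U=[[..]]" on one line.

L=[[1,0,0,0],[2,1,0,0],[-3,-3,1,0],[-3,4,-2,1]] U=[[-4,0,0,0],[0,4,-4,-4],[0,0,-1,-1],[0,0,0,1]]

  R1 -= 2·R0 → [0,4,-4,-4]
  R2 -= -3·R0 → [0,-12,11,11]
  R3 -= -3·R0 → [0,16,-14,-13]
  R2 -= -3·R1 → [0,0,-1,-1]
  R3 -= 4·R1 → [0,0,2,3]
  R3 -= -2·R2 → [0,0,0,1]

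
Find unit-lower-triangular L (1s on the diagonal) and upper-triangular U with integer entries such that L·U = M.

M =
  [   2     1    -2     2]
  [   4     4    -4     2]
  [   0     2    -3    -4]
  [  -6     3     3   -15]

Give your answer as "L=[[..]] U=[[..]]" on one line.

  R1 -= 2·R0 → [0,2,0,-2]
  R2 -= 0·R0 → [0,2,-3,-4]
  R3 -= -3·R0 → [0,6,-3,-9]
  R2 -= 1·R1 → [0,0,-3,-2]
  R3 -= 3·R1 → [0,0,-3,-3]
  R3 -= 1·R2 → [0,0,0,-1]

L=[[1,0,0,0],[2,1,0,0],[0,1,1,0],[-3,3,1,1]] U=[[2,1,-2,2],[0,2,0,-2],[0,0,-3,-2],[0,0,0,-1]]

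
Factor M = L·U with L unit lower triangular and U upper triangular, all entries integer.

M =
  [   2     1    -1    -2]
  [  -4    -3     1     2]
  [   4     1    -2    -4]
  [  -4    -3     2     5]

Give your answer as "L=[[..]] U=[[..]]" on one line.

L=[[1,0,0,0],[-2,1,0,0],[2,1,1,0],[-2,1,1,1]] U=[[2,1,-1,-2],[0,-1,-1,-2],[0,0,1,2],[0,0,0,1]]

  row1 -= -2·row0 → [0,-1,-1,-2]
  row2 -= 2·row0 → [0,-1,0,0]
  row3 -= -2·row0 → [0,-1,0,1]
  row2 -= 1·row1 → [0,0,1,2]
  row3 -= 1·row1 → [0,0,1,3]
  row3 -= 1·row2 → [0,0,0,1]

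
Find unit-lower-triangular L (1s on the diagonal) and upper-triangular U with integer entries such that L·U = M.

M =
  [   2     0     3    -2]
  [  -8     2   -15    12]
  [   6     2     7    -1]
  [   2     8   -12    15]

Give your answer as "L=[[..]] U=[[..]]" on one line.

L=[[1,0,0,0],[-4,1,0,0],[3,1,1,0],[1,4,-3,1]] U=[[2,0,3,-2],[0,2,-3,4],[0,0,1,1],[0,0,0,4]]

  R1 -= -4·R0 → [0,2,-3,4]
  R2 -= 3·R0 → [0,2,-2,5]
  R3 -= 1·R0 → [0,8,-15,17]
  R2 -= 1·R1 → [0,0,1,1]
  R3 -= 4·R1 → [0,0,-3,1]
  R3 -= -3·R2 → [0,0,0,4]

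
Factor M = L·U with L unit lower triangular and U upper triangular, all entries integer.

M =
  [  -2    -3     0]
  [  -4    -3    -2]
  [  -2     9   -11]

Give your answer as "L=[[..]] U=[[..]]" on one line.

L=[[1,0,0],[2,1,0],[1,4,1]] U=[[-2,-3,0],[0,3,-2],[0,0,-3]]

  row1 -= 2·row0 → [0,3,-2]
  row2 -= 1·row0 → [0,12,-11]
  row2 -= 4·row1 → [0,0,-3]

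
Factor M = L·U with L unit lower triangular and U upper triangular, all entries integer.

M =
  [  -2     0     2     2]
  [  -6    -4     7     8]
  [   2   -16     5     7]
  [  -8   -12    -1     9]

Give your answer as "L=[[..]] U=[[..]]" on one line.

  r1 -= 3·r0 → [0,-4,1,2]
  r2 -= -1·r0 → [0,-16,7,9]
  r3 -= 4·r0 → [0,-12,-9,1]
  r2 -= 4·r1 → [0,0,3,1]
  r3 -= 3·r1 → [0,0,-12,-5]
  r3 -= -4·r2 → [0,0,0,-1]

L=[[1,0,0,0],[3,1,0,0],[-1,4,1,0],[4,3,-4,1]] U=[[-2,0,2,2],[0,-4,1,2],[0,0,3,1],[0,0,0,-1]]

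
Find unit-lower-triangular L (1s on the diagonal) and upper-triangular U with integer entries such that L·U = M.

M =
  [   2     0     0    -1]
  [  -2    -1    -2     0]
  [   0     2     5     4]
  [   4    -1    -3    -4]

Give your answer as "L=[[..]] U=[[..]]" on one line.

L=[[1,0,0,0],[-1,1,0,0],[0,-2,1,0],[2,1,-1,1]] U=[[2,0,0,-1],[0,-1,-2,-1],[0,0,1,2],[0,0,0,1]]

  r1 -= -1·r0 → [0,-1,-2,-1]
  r2 -= 0·r0 → [0,2,5,4]
  r3 -= 2·r0 → [0,-1,-3,-2]
  r2 -= -2·r1 → [0,0,1,2]
  r3 -= 1·r1 → [0,0,-1,-1]
  r3 -= -1·r2 → [0,0,0,1]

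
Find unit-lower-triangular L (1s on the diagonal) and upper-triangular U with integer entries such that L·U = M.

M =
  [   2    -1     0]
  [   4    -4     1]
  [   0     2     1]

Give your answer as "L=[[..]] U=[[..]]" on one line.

  r1 -= 2·r0 → [0,-2,1]
  r2 -= 0·r0 → [0,2,1]
  r2 -= -1·r1 → [0,0,2]

L=[[1,0,0],[2,1,0],[0,-1,1]] U=[[2,-1,0],[0,-2,1],[0,0,2]]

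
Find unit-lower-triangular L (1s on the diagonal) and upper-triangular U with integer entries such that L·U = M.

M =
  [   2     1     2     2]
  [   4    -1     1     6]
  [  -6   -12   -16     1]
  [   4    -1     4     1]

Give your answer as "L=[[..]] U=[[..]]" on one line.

  r1 -= 2·r0 → [0,-3,-3,2]
  r2 -= -3·r0 → [0,-9,-10,7]
  r3 -= 2·r0 → [0,-3,0,-3]
  r2 -= 3·r1 → [0,0,-1,1]
  r3 -= 1·r1 → [0,0,3,-5]
  r3 -= -3·r2 → [0,0,0,-2]

L=[[1,0,0,0],[2,1,0,0],[-3,3,1,0],[2,1,-3,1]] U=[[2,1,2,2],[0,-3,-3,2],[0,0,-1,1],[0,0,0,-2]]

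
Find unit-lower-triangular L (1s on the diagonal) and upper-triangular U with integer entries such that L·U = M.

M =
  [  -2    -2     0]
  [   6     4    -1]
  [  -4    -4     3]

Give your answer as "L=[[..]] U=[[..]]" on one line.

L=[[1,0,0],[-3,1,0],[2,0,1]] U=[[-2,-2,0],[0,-2,-1],[0,0,3]]

  row1 -= -3·row0 → [0,-2,-1]
  row2 -= 2·row0 → [0,0,3]
  row2 -= 0·row1 → [0,0,3]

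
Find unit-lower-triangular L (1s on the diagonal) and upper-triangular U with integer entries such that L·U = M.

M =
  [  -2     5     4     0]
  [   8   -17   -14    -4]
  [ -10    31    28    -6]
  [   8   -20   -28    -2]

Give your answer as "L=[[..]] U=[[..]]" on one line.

L=[[1,0,0,0],[-4,1,0,0],[5,2,1,0],[-4,0,-3,1]] U=[[-2,5,4,0],[0,3,2,-4],[0,0,4,2],[0,0,0,4]]

  r1 -= -4·r0 → [0,3,2,-4]
  r2 -= 5·r0 → [0,6,8,-6]
  r3 -= -4·r0 → [0,0,-12,-2]
  r2 -= 2·r1 → [0,0,4,2]
  r3 -= 0·r1 → [0,0,-12,-2]
  r3 -= -3·r2 → [0,0,0,4]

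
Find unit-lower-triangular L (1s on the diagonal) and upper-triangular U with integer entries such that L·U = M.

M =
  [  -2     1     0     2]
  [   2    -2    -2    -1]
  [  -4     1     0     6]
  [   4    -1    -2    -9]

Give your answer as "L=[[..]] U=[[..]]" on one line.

  row1 -= -1·row0 → [0,-1,-2,1]
  row2 -= 2·row0 → [0,-1,0,2]
  row3 -= -2·row0 → [0,1,-2,-5]
  row2 -= 1·row1 → [0,0,2,1]
  row3 -= -1·row1 → [0,0,-4,-4]
  row3 -= -2·row2 → [0,0,0,-2]

L=[[1,0,0,0],[-1,1,0,0],[2,1,1,0],[-2,-1,-2,1]] U=[[-2,1,0,2],[0,-1,-2,1],[0,0,2,1],[0,0,0,-2]]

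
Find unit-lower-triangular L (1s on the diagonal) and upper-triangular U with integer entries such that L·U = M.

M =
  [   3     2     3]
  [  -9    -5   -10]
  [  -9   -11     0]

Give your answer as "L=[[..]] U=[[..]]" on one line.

L=[[1,0,0],[-3,1,0],[-3,-5,1]] U=[[3,2,3],[0,1,-1],[0,0,4]]

  R1 -= -3·R0 → [0,1,-1]
  R2 -= -3·R0 → [0,-5,9]
  R2 -= -5·R1 → [0,0,4]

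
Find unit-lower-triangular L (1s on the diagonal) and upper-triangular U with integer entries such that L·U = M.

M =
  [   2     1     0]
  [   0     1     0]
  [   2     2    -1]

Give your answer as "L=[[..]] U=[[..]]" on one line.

  R1 -= 0·R0 → [0,1,0]
  R2 -= 1·R0 → [0,1,-1]
  R2 -= 1·R1 → [0,0,-1]

L=[[1,0,0],[0,1,0],[1,1,1]] U=[[2,1,0],[0,1,0],[0,0,-1]]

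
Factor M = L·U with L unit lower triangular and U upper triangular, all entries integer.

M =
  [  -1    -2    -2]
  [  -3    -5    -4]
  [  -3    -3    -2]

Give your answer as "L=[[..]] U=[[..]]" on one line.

  R1 -= 3·R0 → [0,1,2]
  R2 -= 3·R0 → [0,3,4]
  R2 -= 3·R1 → [0,0,-2]

L=[[1,0,0],[3,1,0],[3,3,1]] U=[[-1,-2,-2],[0,1,2],[0,0,-2]]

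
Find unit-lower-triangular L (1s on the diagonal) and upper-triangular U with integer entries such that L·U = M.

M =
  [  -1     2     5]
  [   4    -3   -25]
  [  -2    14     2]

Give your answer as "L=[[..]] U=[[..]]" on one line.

L=[[1,0,0],[-4,1,0],[2,2,1]] U=[[-1,2,5],[0,5,-5],[0,0,2]]

  r1 -= -4·r0 → [0,5,-5]
  r2 -= 2·r0 → [0,10,-8]
  r2 -= 2·r1 → [0,0,2]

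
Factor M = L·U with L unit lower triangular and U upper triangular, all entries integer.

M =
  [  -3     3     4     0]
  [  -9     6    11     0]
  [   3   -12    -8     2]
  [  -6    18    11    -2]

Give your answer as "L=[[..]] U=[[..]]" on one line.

  R1 -= 3·R0 → [0,-3,-1,0]
  R2 -= -1·R0 → [0,-9,-4,2]
  R3 -= 2·R0 → [0,12,3,-2]
  R2 -= 3·R1 → [0,0,-1,2]
  R3 -= -4·R1 → [0,0,-1,-2]
  R3 -= 1·R2 → [0,0,0,-4]

L=[[1,0,0,0],[3,1,0,0],[-1,3,1,0],[2,-4,1,1]] U=[[-3,3,4,0],[0,-3,-1,0],[0,0,-1,2],[0,0,0,-4]]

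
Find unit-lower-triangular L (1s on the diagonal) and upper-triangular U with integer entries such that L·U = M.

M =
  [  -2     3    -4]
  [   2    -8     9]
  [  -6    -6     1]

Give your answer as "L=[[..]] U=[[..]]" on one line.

L=[[1,0,0],[-1,1,0],[3,3,1]] U=[[-2,3,-4],[0,-5,5],[0,0,-2]]

  row1 -= -1·row0 → [0,-5,5]
  row2 -= 3·row0 → [0,-15,13]
  row2 -= 3·row1 → [0,0,-2]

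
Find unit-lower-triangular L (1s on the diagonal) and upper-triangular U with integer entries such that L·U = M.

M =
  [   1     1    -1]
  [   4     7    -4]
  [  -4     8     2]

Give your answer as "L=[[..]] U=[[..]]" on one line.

L=[[1,0,0],[4,1,0],[-4,4,1]] U=[[1,1,-1],[0,3,0],[0,0,-2]]

  r1 -= 4·r0 → [0,3,0]
  r2 -= -4·r0 → [0,12,-2]
  r2 -= 4·r1 → [0,0,-2]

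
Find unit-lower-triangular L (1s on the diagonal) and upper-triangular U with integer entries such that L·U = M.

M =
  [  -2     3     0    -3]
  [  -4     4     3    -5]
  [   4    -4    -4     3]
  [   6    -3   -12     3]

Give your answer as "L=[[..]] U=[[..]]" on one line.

L=[[1,0,0,0],[2,1,0,0],[-2,-1,1,0],[-3,-3,3,1]] U=[[-2,3,0,-3],[0,-2,3,1],[0,0,-1,-2],[0,0,0,3]]

  R1 -= 2·R0 → [0,-2,3,1]
  R2 -= -2·R0 → [0,2,-4,-3]
  R3 -= -3·R0 → [0,6,-12,-6]
  R2 -= -1·R1 → [0,0,-1,-2]
  R3 -= -3·R1 → [0,0,-3,-3]
  R3 -= 3·R2 → [0,0,0,3]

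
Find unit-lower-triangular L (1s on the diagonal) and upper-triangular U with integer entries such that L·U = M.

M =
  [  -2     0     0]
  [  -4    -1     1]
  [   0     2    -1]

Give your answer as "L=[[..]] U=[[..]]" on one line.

L=[[1,0,0],[2,1,0],[0,-2,1]] U=[[-2,0,0],[0,-1,1],[0,0,1]]

  R1 -= 2·R0 → [0,-1,1]
  R2 -= 0·R0 → [0,2,-1]
  R2 -= -2·R1 → [0,0,1]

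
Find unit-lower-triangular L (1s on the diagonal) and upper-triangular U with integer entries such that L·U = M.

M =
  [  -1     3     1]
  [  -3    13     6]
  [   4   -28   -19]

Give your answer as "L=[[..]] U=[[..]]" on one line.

L=[[1,0,0],[3,1,0],[-4,-4,1]] U=[[-1,3,1],[0,4,3],[0,0,-3]]

  r1 -= 3·r0 → [0,4,3]
  r2 -= -4·r0 → [0,-16,-15]
  r2 -= -4·r1 → [0,0,-3]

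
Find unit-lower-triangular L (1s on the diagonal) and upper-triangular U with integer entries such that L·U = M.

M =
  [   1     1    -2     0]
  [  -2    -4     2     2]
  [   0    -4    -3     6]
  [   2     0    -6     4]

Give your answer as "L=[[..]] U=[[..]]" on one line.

L=[[1,0,0,0],[-2,1,0,0],[0,2,1,0],[2,1,0,1]] U=[[1,1,-2,0],[0,-2,-2,2],[0,0,1,2],[0,0,0,2]]

  R1 -= -2·R0 → [0,-2,-2,2]
  R2 -= 0·R0 → [0,-4,-3,6]
  R3 -= 2·R0 → [0,-2,-2,4]
  R2 -= 2·R1 → [0,0,1,2]
  R3 -= 1·R1 → [0,0,0,2]
  R3 -= 0·R2 → [0,0,0,2]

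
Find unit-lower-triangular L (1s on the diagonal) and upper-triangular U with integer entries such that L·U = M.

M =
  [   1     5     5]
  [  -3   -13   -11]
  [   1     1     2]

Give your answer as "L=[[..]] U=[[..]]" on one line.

  r1 -= -3·r0 → [0,2,4]
  r2 -= 1·r0 → [0,-4,-3]
  r2 -= -2·r1 → [0,0,5]

L=[[1,0,0],[-3,1,0],[1,-2,1]] U=[[1,5,5],[0,2,4],[0,0,5]]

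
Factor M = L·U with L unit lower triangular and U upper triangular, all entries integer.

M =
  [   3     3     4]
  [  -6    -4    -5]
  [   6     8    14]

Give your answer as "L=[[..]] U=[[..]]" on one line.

L=[[1,0,0],[-2,1,0],[2,1,1]] U=[[3,3,4],[0,2,3],[0,0,3]]

  row1 -= -2·row0 → [0,2,3]
  row2 -= 2·row0 → [0,2,6]
  row2 -= 1·row1 → [0,0,3]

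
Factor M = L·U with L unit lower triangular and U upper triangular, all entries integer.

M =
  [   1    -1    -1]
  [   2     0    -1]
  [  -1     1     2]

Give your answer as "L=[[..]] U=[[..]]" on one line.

L=[[1,0,0],[2,1,0],[-1,0,1]] U=[[1,-1,-1],[0,2,1],[0,0,1]]

  R1 -= 2·R0 → [0,2,1]
  R2 -= -1·R0 → [0,0,1]
  R2 -= 0·R1 → [0,0,1]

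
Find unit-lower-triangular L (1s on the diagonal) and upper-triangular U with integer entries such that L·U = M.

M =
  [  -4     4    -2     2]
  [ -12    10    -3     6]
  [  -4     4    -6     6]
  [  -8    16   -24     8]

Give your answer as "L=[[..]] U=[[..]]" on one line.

L=[[1,0,0,0],[3,1,0,0],[1,0,1,0],[2,-4,2,1]] U=[[-4,4,-2,2],[0,-2,3,0],[0,0,-4,4],[0,0,0,-4]]

  row1 -= 3·row0 → [0,-2,3,0]
  row2 -= 1·row0 → [0,0,-4,4]
  row3 -= 2·row0 → [0,8,-20,4]
  row2 -= 0·row1 → [0,0,-4,4]
  row3 -= -4·row1 → [0,0,-8,4]
  row3 -= 2·row2 → [0,0,0,-4]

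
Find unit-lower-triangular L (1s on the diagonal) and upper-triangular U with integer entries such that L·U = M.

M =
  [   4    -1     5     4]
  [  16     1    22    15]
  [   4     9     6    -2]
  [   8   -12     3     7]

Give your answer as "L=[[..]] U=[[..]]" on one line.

L=[[1,0,0,0],[4,1,0,0],[1,2,1,0],[2,-2,1,1]] U=[[4,-1,5,4],[0,5,2,-1],[0,0,-3,-4],[0,0,0,1]]

  row1 -= 4·row0 → [0,5,2,-1]
  row2 -= 1·row0 → [0,10,1,-6]
  row3 -= 2·row0 → [0,-10,-7,-1]
  row2 -= 2·row1 → [0,0,-3,-4]
  row3 -= -2·row1 → [0,0,-3,-3]
  row3 -= 1·row2 → [0,0,0,1]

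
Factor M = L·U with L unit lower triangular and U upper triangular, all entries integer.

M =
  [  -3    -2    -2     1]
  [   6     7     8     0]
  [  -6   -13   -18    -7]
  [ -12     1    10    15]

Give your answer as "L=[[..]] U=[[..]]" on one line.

L=[[1,0,0,0],[-2,1,0,0],[2,-3,1,0],[4,3,-3,1]] U=[[-3,-2,-2,1],[0,3,4,2],[0,0,-2,-3],[0,0,0,-4]]

  R1 -= -2·R0 → [0,3,4,2]
  R2 -= 2·R0 → [0,-9,-14,-9]
  R3 -= 4·R0 → [0,9,18,11]
  R2 -= -3·R1 → [0,0,-2,-3]
  R3 -= 3·R1 → [0,0,6,5]
  R3 -= -3·R2 → [0,0,0,-4]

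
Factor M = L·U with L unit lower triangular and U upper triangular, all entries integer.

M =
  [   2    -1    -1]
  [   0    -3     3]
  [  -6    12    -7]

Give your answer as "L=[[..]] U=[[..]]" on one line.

L=[[1,0,0],[0,1,0],[-3,-3,1]] U=[[2,-1,-1],[0,-3,3],[0,0,-1]]

  row1 -= 0·row0 → [0,-3,3]
  row2 -= -3·row0 → [0,9,-10]
  row2 -= -3·row1 → [0,0,-1]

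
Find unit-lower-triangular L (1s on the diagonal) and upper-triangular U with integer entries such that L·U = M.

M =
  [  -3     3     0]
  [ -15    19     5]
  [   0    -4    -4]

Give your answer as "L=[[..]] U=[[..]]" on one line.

L=[[1,0,0],[5,1,0],[0,-1,1]] U=[[-3,3,0],[0,4,5],[0,0,1]]

  row1 -= 5·row0 → [0,4,5]
  row2 -= 0·row0 → [0,-4,-4]
  row2 -= -1·row1 → [0,0,1]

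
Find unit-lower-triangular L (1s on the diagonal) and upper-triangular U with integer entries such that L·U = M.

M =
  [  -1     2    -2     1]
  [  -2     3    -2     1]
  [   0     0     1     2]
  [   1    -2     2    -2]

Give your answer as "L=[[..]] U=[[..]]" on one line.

L=[[1,0,0,0],[2,1,0,0],[0,0,1,0],[-1,0,0,1]] U=[[-1,2,-2,1],[0,-1,2,-1],[0,0,1,2],[0,0,0,-1]]

  R1 -= 2·R0 → [0,-1,2,-1]
  R2 -= 0·R0 → [0,0,1,2]
  R3 -= -1·R0 → [0,0,0,-1]
  R2 -= 0·R1 → [0,0,1,2]
  R3 -= 0·R1 → [0,0,0,-1]
  R3 -= 0·R2 → [0,0,0,-1]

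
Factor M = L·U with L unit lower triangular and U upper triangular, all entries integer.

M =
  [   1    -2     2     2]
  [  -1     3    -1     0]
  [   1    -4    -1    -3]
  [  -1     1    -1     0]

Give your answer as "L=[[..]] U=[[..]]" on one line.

  R1 -= -1·R0 → [0,1,1,2]
  R2 -= 1·R0 → [0,-2,-3,-5]
  R3 -= -1·R0 → [0,-1,1,2]
  R2 -= -2·R1 → [0,0,-1,-1]
  R3 -= -1·R1 → [0,0,2,4]
  R3 -= -2·R2 → [0,0,0,2]

L=[[1,0,0,0],[-1,1,0,0],[1,-2,1,0],[-1,-1,-2,1]] U=[[1,-2,2,2],[0,1,1,2],[0,0,-1,-1],[0,0,0,2]]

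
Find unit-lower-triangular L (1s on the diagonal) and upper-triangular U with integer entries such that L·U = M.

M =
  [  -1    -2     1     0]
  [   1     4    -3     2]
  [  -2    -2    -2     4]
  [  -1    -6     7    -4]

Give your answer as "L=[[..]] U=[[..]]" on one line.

L=[[1,0,0,0],[-1,1,0,0],[2,1,1,0],[1,-2,-1,1]] U=[[-1,-2,1,0],[0,2,-2,2],[0,0,-2,2],[0,0,0,2]]

  row1 -= -1·row0 → [0,2,-2,2]
  row2 -= 2·row0 → [0,2,-4,4]
  row3 -= 1·row0 → [0,-4,6,-4]
  row2 -= 1·row1 → [0,0,-2,2]
  row3 -= -2·row1 → [0,0,2,0]
  row3 -= -1·row2 → [0,0,0,2]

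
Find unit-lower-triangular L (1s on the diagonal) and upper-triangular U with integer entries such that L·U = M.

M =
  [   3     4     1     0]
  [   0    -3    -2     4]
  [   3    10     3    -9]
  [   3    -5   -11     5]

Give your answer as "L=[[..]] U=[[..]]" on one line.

L=[[1,0,0,0],[0,1,0,0],[1,-2,1,0],[1,3,3,1]] U=[[3,4,1,0],[0,-3,-2,4],[0,0,-2,-1],[0,0,0,-4]]

  r1 -= 0·r0 → [0,-3,-2,4]
  r2 -= 1·r0 → [0,6,2,-9]
  r3 -= 1·r0 → [0,-9,-12,5]
  r2 -= -2·r1 → [0,0,-2,-1]
  r3 -= 3·r1 → [0,0,-6,-7]
  r3 -= 3·r2 → [0,0,0,-4]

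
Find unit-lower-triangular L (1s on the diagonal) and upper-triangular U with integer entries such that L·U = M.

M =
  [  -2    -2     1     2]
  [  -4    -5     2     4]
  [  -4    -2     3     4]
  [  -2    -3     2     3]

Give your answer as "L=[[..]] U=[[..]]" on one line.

L=[[1,0,0,0],[2,1,0,0],[2,-2,1,0],[1,1,1,1]] U=[[-2,-2,1,2],[0,-1,0,0],[0,0,1,0],[0,0,0,1]]

  row1 -= 2·row0 → [0,-1,0,0]
  row2 -= 2·row0 → [0,2,1,0]
  row3 -= 1·row0 → [0,-1,1,1]
  row2 -= -2·row1 → [0,0,1,0]
  row3 -= 1·row1 → [0,0,1,1]
  row3 -= 1·row2 → [0,0,0,1]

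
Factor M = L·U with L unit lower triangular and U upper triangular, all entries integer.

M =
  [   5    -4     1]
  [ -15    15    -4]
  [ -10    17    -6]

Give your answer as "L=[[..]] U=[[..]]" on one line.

  R1 -= -3·R0 → [0,3,-1]
  R2 -= -2·R0 → [0,9,-4]
  R2 -= 3·R1 → [0,0,-1]

L=[[1,0,0],[-3,1,0],[-2,3,1]] U=[[5,-4,1],[0,3,-1],[0,0,-1]]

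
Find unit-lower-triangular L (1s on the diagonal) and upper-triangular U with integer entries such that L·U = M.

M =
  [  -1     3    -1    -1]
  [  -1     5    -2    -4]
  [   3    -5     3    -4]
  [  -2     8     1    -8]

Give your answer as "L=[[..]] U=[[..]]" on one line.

L=[[1,0,0,0],[1,1,0,0],[-3,2,1,0],[2,1,2,1]] U=[[-1,3,-1,-1],[0,2,-1,-3],[0,0,2,-1],[0,0,0,-1]]

  R1 -= 1·R0 → [0,2,-1,-3]
  R2 -= -3·R0 → [0,4,0,-7]
  R3 -= 2·R0 → [0,2,3,-6]
  R2 -= 2·R1 → [0,0,2,-1]
  R3 -= 1·R1 → [0,0,4,-3]
  R3 -= 2·R2 → [0,0,0,-1]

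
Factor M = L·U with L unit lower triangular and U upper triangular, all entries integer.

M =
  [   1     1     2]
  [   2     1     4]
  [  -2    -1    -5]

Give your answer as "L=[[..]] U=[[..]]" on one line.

L=[[1,0,0],[2,1,0],[-2,-1,1]] U=[[1,1,2],[0,-1,0],[0,0,-1]]

  R1 -= 2·R0 → [0,-1,0]
  R2 -= -2·R0 → [0,1,-1]
  R2 -= -1·R1 → [0,0,-1]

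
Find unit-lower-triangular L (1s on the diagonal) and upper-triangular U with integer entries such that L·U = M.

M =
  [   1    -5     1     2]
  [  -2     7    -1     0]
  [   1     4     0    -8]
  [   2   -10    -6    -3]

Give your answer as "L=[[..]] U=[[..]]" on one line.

  r1 -= -2·r0 → [0,-3,1,4]
  r2 -= 1·r0 → [0,9,-1,-10]
  r3 -= 2·r0 → [0,0,-8,-7]
  r2 -= -3·r1 → [0,0,2,2]
  r3 -= 0·r1 → [0,0,-8,-7]
  r3 -= -4·r2 → [0,0,0,1]

L=[[1,0,0,0],[-2,1,0,0],[1,-3,1,0],[2,0,-4,1]] U=[[1,-5,1,2],[0,-3,1,4],[0,0,2,2],[0,0,0,1]]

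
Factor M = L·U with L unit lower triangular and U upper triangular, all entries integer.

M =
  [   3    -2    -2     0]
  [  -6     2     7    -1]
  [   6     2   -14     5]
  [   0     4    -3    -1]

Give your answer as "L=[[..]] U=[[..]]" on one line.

L=[[1,0,0,0],[-2,1,0,0],[2,-3,1,0],[0,-2,-3,1]] U=[[3,-2,-2,0],[0,-2,3,-1],[0,0,-1,2],[0,0,0,3]]

  r1 -= -2·r0 → [0,-2,3,-1]
  r2 -= 2·r0 → [0,6,-10,5]
  r3 -= 0·r0 → [0,4,-3,-1]
  r2 -= -3·r1 → [0,0,-1,2]
  r3 -= -2·r1 → [0,0,3,-3]
  r3 -= -3·r2 → [0,0,0,3]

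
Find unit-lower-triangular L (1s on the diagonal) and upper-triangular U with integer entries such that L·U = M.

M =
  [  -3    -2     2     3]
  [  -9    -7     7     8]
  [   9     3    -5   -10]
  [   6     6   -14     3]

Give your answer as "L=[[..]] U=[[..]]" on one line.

L=[[1,0,0,0],[3,1,0,0],[-3,3,1,0],[-2,-2,4,1]] U=[[-3,-2,2,3],[0,-1,1,-1],[0,0,-2,2],[0,0,0,-1]]

  row1 -= 3·row0 → [0,-1,1,-1]
  row2 -= -3·row0 → [0,-3,1,-1]
  row3 -= -2·row0 → [0,2,-10,9]
  row2 -= 3·row1 → [0,0,-2,2]
  row3 -= -2·row1 → [0,0,-8,7]
  row3 -= 4·row2 → [0,0,0,-1]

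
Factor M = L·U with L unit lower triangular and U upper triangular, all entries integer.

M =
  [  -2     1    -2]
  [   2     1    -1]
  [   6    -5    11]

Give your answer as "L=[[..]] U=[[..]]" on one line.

  r1 -= -1·r0 → [0,2,-3]
  r2 -= -3·r0 → [0,-2,5]
  r2 -= -1·r1 → [0,0,2]

L=[[1,0,0],[-1,1,0],[-3,-1,1]] U=[[-2,1,-2],[0,2,-3],[0,0,2]]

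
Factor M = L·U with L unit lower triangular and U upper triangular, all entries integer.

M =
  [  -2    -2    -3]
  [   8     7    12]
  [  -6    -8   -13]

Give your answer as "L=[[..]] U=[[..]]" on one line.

L=[[1,0,0],[-4,1,0],[3,2,1]] U=[[-2,-2,-3],[0,-1,0],[0,0,-4]]

  R1 -= -4·R0 → [0,-1,0]
  R2 -= 3·R0 → [0,-2,-4]
  R2 -= 2·R1 → [0,0,-4]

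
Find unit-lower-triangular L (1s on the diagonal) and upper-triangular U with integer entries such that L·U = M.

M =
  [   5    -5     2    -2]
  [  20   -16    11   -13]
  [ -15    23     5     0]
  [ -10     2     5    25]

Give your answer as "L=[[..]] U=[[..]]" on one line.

  R1 -= 4·R0 → [0,4,3,-5]
  R2 -= -3·R0 → [0,8,11,-6]
  R3 -= -2·R0 → [0,-8,9,21]
  R2 -= 2·R1 → [0,0,5,4]
  R3 -= -2·R1 → [0,0,15,11]
  R3 -= 3·R2 → [0,0,0,-1]

L=[[1,0,0,0],[4,1,0,0],[-3,2,1,0],[-2,-2,3,1]] U=[[5,-5,2,-2],[0,4,3,-5],[0,0,5,4],[0,0,0,-1]]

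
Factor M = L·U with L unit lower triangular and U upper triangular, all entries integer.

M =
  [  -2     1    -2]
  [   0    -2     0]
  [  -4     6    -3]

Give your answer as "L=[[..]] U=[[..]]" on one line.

L=[[1,0,0],[0,1,0],[2,-2,1]] U=[[-2,1,-2],[0,-2,0],[0,0,1]]

  r1 -= 0·r0 → [0,-2,0]
  r2 -= 2·r0 → [0,4,1]
  r2 -= -2·r1 → [0,0,1]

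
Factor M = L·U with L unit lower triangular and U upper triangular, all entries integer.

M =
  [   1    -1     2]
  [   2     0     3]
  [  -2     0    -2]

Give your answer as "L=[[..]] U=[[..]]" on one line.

  row1 -= 2·row0 → [0,2,-1]
  row2 -= -2·row0 → [0,-2,2]
  row2 -= -1·row1 → [0,0,1]

L=[[1,0,0],[2,1,0],[-2,-1,1]] U=[[1,-1,2],[0,2,-1],[0,0,1]]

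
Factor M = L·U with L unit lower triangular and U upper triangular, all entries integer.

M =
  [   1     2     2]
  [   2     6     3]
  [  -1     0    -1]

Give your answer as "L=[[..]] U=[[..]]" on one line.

L=[[1,0,0],[2,1,0],[-1,1,1]] U=[[1,2,2],[0,2,-1],[0,0,2]]

  row1 -= 2·row0 → [0,2,-1]
  row2 -= -1·row0 → [0,2,1]
  row2 -= 1·row1 → [0,0,2]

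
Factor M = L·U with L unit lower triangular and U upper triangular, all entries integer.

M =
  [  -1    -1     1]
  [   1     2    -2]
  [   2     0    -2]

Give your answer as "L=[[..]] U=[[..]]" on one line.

L=[[1,0,0],[-1,1,0],[-2,-2,1]] U=[[-1,-1,1],[0,1,-1],[0,0,-2]]

  row1 -= -1·row0 → [0,1,-1]
  row2 -= -2·row0 → [0,-2,0]
  row2 -= -2·row1 → [0,0,-2]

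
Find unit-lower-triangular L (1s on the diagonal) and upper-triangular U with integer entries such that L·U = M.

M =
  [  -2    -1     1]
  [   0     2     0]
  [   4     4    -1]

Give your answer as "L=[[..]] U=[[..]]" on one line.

  row1 -= 0·row0 → [0,2,0]
  row2 -= -2·row0 → [0,2,1]
  row2 -= 1·row1 → [0,0,1]

L=[[1,0,0],[0,1,0],[-2,1,1]] U=[[-2,-1,1],[0,2,0],[0,0,1]]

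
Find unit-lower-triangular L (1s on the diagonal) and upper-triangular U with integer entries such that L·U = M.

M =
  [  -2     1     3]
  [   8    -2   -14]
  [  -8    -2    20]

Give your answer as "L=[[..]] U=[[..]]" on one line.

  r1 -= -4·r0 → [0,2,-2]
  r2 -= 4·r0 → [0,-6,8]
  r2 -= -3·r1 → [0,0,2]

L=[[1,0,0],[-4,1,0],[4,-3,1]] U=[[-2,1,3],[0,2,-2],[0,0,2]]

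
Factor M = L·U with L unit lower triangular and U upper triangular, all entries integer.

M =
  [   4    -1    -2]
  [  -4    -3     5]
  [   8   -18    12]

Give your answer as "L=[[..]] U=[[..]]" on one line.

  r1 -= -1·r0 → [0,-4,3]
  r2 -= 2·r0 → [0,-16,16]
  r2 -= 4·r1 → [0,0,4]

L=[[1,0,0],[-1,1,0],[2,4,1]] U=[[4,-1,-2],[0,-4,3],[0,0,4]]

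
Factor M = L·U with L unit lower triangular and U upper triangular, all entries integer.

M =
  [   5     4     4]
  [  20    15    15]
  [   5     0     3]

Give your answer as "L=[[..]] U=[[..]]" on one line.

  r1 -= 4·r0 → [0,-1,-1]
  r2 -= 1·r0 → [0,-4,-1]
  r2 -= 4·r1 → [0,0,3]

L=[[1,0,0],[4,1,0],[1,4,1]] U=[[5,4,4],[0,-1,-1],[0,0,3]]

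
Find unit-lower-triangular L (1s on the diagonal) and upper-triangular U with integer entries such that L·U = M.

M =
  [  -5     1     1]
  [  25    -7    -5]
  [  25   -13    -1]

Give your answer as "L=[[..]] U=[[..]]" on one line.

L=[[1,0,0],[-5,1,0],[-5,4,1]] U=[[-5,1,1],[0,-2,0],[0,0,4]]

  row1 -= -5·row0 → [0,-2,0]
  row2 -= -5·row0 → [0,-8,4]
  row2 -= 4·row1 → [0,0,4]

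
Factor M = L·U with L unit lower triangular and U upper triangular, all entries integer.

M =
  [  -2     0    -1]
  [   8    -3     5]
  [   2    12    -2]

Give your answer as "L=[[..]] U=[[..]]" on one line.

L=[[1,0,0],[-4,1,0],[-1,-4,1]] U=[[-2,0,-1],[0,-3,1],[0,0,1]]

  R1 -= -4·R0 → [0,-3,1]
  R2 -= -1·R0 → [0,12,-3]
  R2 -= -4·R1 → [0,0,1]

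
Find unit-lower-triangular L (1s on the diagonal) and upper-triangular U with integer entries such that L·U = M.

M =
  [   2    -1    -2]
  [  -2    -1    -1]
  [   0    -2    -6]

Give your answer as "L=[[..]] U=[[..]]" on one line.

  R1 -= -1·R0 → [0,-2,-3]
  R2 -= 0·R0 → [0,-2,-6]
  R2 -= 1·R1 → [0,0,-3]

L=[[1,0,0],[-1,1,0],[0,1,1]] U=[[2,-1,-2],[0,-2,-3],[0,0,-3]]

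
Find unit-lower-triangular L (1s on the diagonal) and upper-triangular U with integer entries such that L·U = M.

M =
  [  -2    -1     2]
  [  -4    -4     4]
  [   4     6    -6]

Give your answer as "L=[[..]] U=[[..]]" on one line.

L=[[1,0,0],[2,1,0],[-2,-2,1]] U=[[-2,-1,2],[0,-2,0],[0,0,-2]]

  r1 -= 2·r0 → [0,-2,0]
  r2 -= -2·r0 → [0,4,-2]
  r2 -= -2·r1 → [0,0,-2]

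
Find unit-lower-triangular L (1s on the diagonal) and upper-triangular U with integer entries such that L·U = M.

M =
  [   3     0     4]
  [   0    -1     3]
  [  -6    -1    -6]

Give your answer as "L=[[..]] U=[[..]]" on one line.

L=[[1,0,0],[0,1,0],[-2,1,1]] U=[[3,0,4],[0,-1,3],[0,0,-1]]

  row1 -= 0·row0 → [0,-1,3]
  row2 -= -2·row0 → [0,-1,2]
  row2 -= 1·row1 → [0,0,-1]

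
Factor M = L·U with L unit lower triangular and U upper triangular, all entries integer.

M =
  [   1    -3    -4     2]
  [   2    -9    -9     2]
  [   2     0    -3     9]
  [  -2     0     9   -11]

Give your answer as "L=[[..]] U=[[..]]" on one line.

  r1 -= 2·r0 → [0,-3,-1,-2]
  r2 -= 2·r0 → [0,6,5,5]
  r3 -= -2·r0 → [0,-6,1,-7]
  r2 -= -2·r1 → [0,0,3,1]
  r3 -= 2·r1 → [0,0,3,-3]
  r3 -= 1·r2 → [0,0,0,-4]

L=[[1,0,0,0],[2,1,0,0],[2,-2,1,0],[-2,2,1,1]] U=[[1,-3,-4,2],[0,-3,-1,-2],[0,0,3,1],[0,0,0,-4]]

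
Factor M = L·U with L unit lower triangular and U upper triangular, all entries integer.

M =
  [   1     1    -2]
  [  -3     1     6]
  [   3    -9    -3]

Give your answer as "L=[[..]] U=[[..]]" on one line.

L=[[1,0,0],[-3,1,0],[3,-3,1]] U=[[1,1,-2],[0,4,0],[0,0,3]]

  row1 -= -3·row0 → [0,4,0]
  row2 -= 3·row0 → [0,-12,3]
  row2 -= -3·row1 → [0,0,3]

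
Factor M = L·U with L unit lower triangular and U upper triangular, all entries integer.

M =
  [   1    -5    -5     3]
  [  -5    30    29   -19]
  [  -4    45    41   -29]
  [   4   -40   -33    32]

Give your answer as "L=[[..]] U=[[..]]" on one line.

  r1 -= -5·r0 → [0,5,4,-4]
  r2 -= -4·r0 → [0,25,21,-17]
  r3 -= 4·r0 → [0,-20,-13,20]
  r2 -= 5·r1 → [0,0,1,3]
  r3 -= -4·r1 → [0,0,3,4]
  r3 -= 3·r2 → [0,0,0,-5]

L=[[1,0,0,0],[-5,1,0,0],[-4,5,1,0],[4,-4,3,1]] U=[[1,-5,-5,3],[0,5,4,-4],[0,0,1,3],[0,0,0,-5]]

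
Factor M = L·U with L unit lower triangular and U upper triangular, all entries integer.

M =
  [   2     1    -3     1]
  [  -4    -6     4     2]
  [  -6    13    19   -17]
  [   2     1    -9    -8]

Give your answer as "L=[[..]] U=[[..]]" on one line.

  row1 -= -2·row0 → [0,-4,-2,4]
  row2 -= -3·row0 → [0,16,10,-14]
  row3 -= 1·row0 → [0,0,-6,-9]
  row2 -= -4·row1 → [0,0,2,2]
  row3 -= 0·row1 → [0,0,-6,-9]
  row3 -= -3·row2 → [0,0,0,-3]

L=[[1,0,0,0],[-2,1,0,0],[-3,-4,1,0],[1,0,-3,1]] U=[[2,1,-3,1],[0,-4,-2,4],[0,0,2,2],[0,0,0,-3]]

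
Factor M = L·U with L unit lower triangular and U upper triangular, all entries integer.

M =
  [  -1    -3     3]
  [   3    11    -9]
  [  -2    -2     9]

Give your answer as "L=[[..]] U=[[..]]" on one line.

L=[[1,0,0],[-3,1,0],[2,2,1]] U=[[-1,-3,3],[0,2,0],[0,0,3]]

  R1 -= -3·R0 → [0,2,0]
  R2 -= 2·R0 → [0,4,3]
  R2 -= 2·R1 → [0,0,3]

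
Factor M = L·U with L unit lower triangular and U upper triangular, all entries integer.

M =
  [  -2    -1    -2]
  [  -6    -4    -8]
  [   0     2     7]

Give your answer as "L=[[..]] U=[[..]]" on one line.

L=[[1,0,0],[3,1,0],[0,-2,1]] U=[[-2,-1,-2],[0,-1,-2],[0,0,3]]

  row1 -= 3·row0 → [0,-1,-2]
  row2 -= 0·row0 → [0,2,7]
  row2 -= -2·row1 → [0,0,3]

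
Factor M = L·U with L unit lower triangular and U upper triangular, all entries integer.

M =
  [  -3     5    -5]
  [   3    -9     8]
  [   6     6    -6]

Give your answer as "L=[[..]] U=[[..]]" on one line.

L=[[1,0,0],[-1,1,0],[-2,-4,1]] U=[[-3,5,-5],[0,-4,3],[0,0,-4]]

  row1 -= -1·row0 → [0,-4,3]
  row2 -= -2·row0 → [0,16,-16]
  row2 -= -4·row1 → [0,0,-4]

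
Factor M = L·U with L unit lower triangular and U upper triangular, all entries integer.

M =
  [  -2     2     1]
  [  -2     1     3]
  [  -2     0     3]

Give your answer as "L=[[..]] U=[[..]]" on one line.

  r1 -= 1·r0 → [0,-1,2]
  r2 -= 1·r0 → [0,-2,2]
  r2 -= 2·r1 → [0,0,-2]

L=[[1,0,0],[1,1,0],[1,2,1]] U=[[-2,2,1],[0,-1,2],[0,0,-2]]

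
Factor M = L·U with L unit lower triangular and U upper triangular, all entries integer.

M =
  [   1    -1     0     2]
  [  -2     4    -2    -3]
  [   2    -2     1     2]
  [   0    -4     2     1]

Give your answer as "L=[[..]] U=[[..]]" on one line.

L=[[1,0,0,0],[-2,1,0,0],[2,0,1,0],[0,-2,-2,1]] U=[[1,-1,0,2],[0,2,-2,1],[0,0,1,-2],[0,0,0,-1]]

  row1 -= -2·row0 → [0,2,-2,1]
  row2 -= 2·row0 → [0,0,1,-2]
  row3 -= 0·row0 → [0,-4,2,1]
  row2 -= 0·row1 → [0,0,1,-2]
  row3 -= -2·row1 → [0,0,-2,3]
  row3 -= -2·row2 → [0,0,0,-1]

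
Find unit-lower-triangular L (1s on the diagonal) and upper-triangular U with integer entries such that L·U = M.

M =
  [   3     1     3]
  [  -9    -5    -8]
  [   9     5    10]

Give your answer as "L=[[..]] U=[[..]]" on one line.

  R1 -= -3·R0 → [0,-2,1]
  R2 -= 3·R0 → [0,2,1]
  R2 -= -1·R1 → [0,0,2]

L=[[1,0,0],[-3,1,0],[3,-1,1]] U=[[3,1,3],[0,-2,1],[0,0,2]]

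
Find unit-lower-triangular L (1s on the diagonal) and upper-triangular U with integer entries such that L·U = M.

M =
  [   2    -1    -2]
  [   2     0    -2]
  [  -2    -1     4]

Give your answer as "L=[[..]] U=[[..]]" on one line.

  r1 -= 1·r0 → [0,1,0]
  r2 -= -1·r0 → [0,-2,2]
  r2 -= -2·r1 → [0,0,2]

L=[[1,0,0],[1,1,0],[-1,-2,1]] U=[[2,-1,-2],[0,1,0],[0,0,2]]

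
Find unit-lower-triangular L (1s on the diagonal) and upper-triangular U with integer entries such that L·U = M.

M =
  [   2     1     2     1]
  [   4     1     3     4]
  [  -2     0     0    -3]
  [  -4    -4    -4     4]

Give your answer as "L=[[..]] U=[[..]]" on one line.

  R1 -= 2·R0 → [0,-1,-1,2]
  R2 -= -1·R0 → [0,1,2,-2]
  R3 -= -2·R0 → [0,-2,0,6]
  R2 -= -1·R1 → [0,0,1,0]
  R3 -= 2·R1 → [0,0,2,2]
  R3 -= 2·R2 → [0,0,0,2]

L=[[1,0,0,0],[2,1,0,0],[-1,-1,1,0],[-2,2,2,1]] U=[[2,1,2,1],[0,-1,-1,2],[0,0,1,0],[0,0,0,2]]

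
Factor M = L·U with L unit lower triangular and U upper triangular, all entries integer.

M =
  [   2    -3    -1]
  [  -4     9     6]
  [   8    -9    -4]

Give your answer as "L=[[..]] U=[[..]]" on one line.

  r1 -= -2·r0 → [0,3,4]
  r2 -= 4·r0 → [0,3,0]
  r2 -= 1·r1 → [0,0,-4]

L=[[1,0,0],[-2,1,0],[4,1,1]] U=[[2,-3,-1],[0,3,4],[0,0,-4]]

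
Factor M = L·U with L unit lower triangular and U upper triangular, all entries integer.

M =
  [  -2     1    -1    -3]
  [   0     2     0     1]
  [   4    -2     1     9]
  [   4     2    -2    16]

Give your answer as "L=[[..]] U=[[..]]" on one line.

  row1 -= 0·row0 → [0,2,0,1]
  row2 -= -2·row0 → [0,0,-1,3]
  row3 -= -2·row0 → [0,4,-4,10]
  row2 -= 0·row1 → [0,0,-1,3]
  row3 -= 2·row1 → [0,0,-4,8]
  row3 -= 4·row2 → [0,0,0,-4]

L=[[1,0,0,0],[0,1,0,0],[-2,0,1,0],[-2,2,4,1]] U=[[-2,1,-1,-3],[0,2,0,1],[0,0,-1,3],[0,0,0,-4]]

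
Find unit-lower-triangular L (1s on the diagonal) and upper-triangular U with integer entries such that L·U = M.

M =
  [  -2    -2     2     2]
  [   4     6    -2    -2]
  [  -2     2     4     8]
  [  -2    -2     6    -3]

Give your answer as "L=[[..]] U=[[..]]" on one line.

L=[[1,0,0,0],[-2,1,0,0],[1,2,1,0],[1,0,-2,1]] U=[[-2,-2,2,2],[0,2,2,2],[0,0,-2,2],[0,0,0,-1]]

  R1 -= -2·R0 → [0,2,2,2]
  R2 -= 1·R0 → [0,4,2,6]
  R3 -= 1·R0 → [0,0,4,-5]
  R2 -= 2·R1 → [0,0,-2,2]
  R3 -= 0·R1 → [0,0,4,-5]
  R3 -= -2·R2 → [0,0,0,-1]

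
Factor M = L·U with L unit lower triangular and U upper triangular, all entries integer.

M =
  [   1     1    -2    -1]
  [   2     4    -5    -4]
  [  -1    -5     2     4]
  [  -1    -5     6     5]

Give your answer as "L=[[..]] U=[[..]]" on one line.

L=[[1,0,0,0],[2,1,0,0],[-1,-2,1,0],[-1,-2,-1,1]] U=[[1,1,-2,-1],[0,2,-1,-2],[0,0,-2,-1],[0,0,0,-1]]

  R1 -= 2·R0 → [0,2,-1,-2]
  R2 -= -1·R0 → [0,-4,0,3]
  R3 -= -1·R0 → [0,-4,4,4]
  R2 -= -2·R1 → [0,0,-2,-1]
  R3 -= -2·R1 → [0,0,2,0]
  R3 -= -1·R2 → [0,0,0,-1]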